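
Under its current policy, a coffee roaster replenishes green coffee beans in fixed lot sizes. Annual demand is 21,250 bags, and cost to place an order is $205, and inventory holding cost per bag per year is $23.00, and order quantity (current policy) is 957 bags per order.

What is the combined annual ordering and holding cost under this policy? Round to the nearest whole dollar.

Ordering: D/Q × S = 21,250/957 × $205 = $4,551.99
Holding:  Q/2 × H = 957/2 × $23 = $11,005.50
Total = $4,551.99 + $11,005.50 = $15,557.49

$15,557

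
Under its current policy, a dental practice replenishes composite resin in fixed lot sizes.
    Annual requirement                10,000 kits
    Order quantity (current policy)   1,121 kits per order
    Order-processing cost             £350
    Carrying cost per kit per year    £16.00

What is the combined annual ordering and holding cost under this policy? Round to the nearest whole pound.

Ordering: D/Q × S = 10,000/1,121 × £350 = £3,122.21
Holding:  Q/2 × H = 1,121/2 × £16 = £8,968.00
Total = £3,122.21 + £8,968.00 = £12,090.21

£12,090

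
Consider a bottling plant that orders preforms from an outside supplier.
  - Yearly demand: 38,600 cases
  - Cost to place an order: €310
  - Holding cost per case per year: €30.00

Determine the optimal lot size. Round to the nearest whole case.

893 cases

Q* = √(2·D·S / H) = √(2·38,600·310 / 30) = √797,733.3 ≈ 893.16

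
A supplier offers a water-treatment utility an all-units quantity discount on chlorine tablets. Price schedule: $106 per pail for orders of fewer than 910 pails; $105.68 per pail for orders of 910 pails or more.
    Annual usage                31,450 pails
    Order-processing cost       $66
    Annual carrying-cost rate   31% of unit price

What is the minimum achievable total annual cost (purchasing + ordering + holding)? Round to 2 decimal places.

$3,340,823.15

H₁ = 31%×$106 = $32.8600;  H₂ = 31%×$105.68 = $32.7608
EOQ₁ = √(2×31,450×66/32.8600) = 355.44  (< 910, feasible at tier 1)
EOQ₂ = √(2×31,450×66/32.7608) = 355.98  (< 910 → use Q = 910 at tier-2 price)
TC(tier 1 (EOQ₁), Q≈355.4) = $3,345,379.68
TC(tier 2, Q≈910.0) = $3,340,823.15
Minimum at tier 2: $3,340,823.15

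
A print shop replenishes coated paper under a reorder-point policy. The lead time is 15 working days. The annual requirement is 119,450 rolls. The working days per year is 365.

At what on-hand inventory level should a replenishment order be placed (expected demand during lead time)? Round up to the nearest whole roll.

Daily demand d = 119,450 / 365 = 327.260 rolls/day
Demand during lead time = 327.260 × 15 = 4,908.90
Reorder point = 4,908.90 → round up

4,909 rolls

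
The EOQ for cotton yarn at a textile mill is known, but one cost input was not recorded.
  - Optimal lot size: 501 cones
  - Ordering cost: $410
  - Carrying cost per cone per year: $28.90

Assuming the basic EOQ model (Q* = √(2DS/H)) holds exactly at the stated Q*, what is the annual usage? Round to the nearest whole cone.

8,846 cones per year

Since Q* = (2DS/H)^½, squaring gives Q*²·H = 2DS.
D = Q²H / (2S) = 501² × 28.9 / (2 × 410) = 8,846.25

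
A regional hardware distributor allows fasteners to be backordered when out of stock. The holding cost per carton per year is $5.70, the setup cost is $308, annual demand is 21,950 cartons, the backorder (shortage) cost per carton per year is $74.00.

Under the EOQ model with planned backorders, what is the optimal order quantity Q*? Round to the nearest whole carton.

1,598 cartons

Basic EOQ = √(2·21,950·308/5.7) = 1,540.175
Backorder adjustment √((H+b)/b) = √((5.7+74)/74) = 1.0378
Q* = 1,540.175 × 1.0378 ≈ 1,598.39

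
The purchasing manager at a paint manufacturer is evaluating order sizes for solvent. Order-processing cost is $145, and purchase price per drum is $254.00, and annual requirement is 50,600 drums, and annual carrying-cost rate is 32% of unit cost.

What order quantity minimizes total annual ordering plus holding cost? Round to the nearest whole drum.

H = i·C = 0.32 × $254 = $81.2800 per drum-year
Optimal lot size Q* = (2 × 50,600 × $145 / $81.28)^½ ≈ 424.90

425 drums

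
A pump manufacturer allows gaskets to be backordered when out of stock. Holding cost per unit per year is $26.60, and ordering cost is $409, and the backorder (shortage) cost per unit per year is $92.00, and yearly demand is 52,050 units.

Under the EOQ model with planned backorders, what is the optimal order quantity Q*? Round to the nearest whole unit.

1,436 units

Basic EOQ = √(2·52,050·409/26.6) = 1,265.162
Backorder adjustment √((H+b)/b) = √((26.6+92)/92) = 1.1354
Q* = 1,265.162 × 1.1354 ≈ 1,436.46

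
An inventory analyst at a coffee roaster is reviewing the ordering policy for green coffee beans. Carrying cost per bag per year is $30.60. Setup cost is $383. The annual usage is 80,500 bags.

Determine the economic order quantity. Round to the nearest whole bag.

1,420 bags

Q* = √(2·D·S / H) = √(2·80,500·383 / 30.6) = √2,015,130.7 ≈ 1,419.55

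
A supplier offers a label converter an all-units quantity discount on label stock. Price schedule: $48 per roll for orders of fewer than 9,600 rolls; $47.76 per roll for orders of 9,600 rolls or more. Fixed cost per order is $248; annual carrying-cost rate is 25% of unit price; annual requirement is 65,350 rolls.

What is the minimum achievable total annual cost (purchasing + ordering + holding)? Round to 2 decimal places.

H₁ = 25%×$48 = $12.0000;  H₂ = 25%×$47.76 = $11.9400
EOQ₁ = √(2×65,350×248/12.0000) = 1,643.51  (< 9,600, feasible at tier 1)
EOQ₂ = √(2×65,350×248/11.9400) = 1,647.64  (< 9,600 → use Q = 9,600 at tier-2 price)
TC(tier 1 (EOQ₁), Q≈1,643.5) = $3,156,522.15
TC(tier 2, Q≈9,600.0) = $3,180,116.21
Minimum at tier 1 (EOQ₁): $3,156,522.15

$3,156,522.15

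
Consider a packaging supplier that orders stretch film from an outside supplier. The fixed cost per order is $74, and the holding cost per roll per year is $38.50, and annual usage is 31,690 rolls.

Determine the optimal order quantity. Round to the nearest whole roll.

Optimal lot size Q* = (2 × 31,690 × $74 / $38.5)^½ ≈ 349.03

349 rolls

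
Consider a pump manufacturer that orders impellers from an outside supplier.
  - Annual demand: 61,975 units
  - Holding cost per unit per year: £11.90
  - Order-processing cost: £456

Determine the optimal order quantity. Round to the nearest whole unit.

2DS/H = 2·61,975·456/11.9 = 4,749,680.67
EOQ = √4,749,680.67 ≈ 2,179.38

2,179 units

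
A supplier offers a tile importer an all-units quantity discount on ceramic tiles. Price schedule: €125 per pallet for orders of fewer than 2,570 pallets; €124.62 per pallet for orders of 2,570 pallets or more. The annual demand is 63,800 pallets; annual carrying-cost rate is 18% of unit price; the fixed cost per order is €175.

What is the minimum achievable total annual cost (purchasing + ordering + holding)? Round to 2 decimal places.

H₁ = 18%×€125 = €22.5000;  H₂ = 18%×€124.62 = €22.4316
EOQ₁ = √(2×63,800×175/22.5000) = 996.22  (< 2,570, feasible at tier 1)
EOQ₂ = √(2×63,800×175/22.4316) = 997.73  (< 2,570 → use Q = 2,570 at tier-2 price)
TC(tier 1 (EOQ₁), Q≈996.2) = €7,997,414.84
TC(tier 2, Q≈2,570.0) = €7,983,924.96
Minimum at tier 2: €7,983,924.96

€7,983,924.96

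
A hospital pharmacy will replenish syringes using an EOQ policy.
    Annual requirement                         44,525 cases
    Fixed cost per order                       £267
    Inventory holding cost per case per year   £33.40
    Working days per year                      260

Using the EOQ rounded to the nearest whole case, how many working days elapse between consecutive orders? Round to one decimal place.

Q* = √(2·D·S / H) = √(2·44,525·267 / 33.4) = √711,866.8 ≈ 843.72 → Q = 844 cases
T = Q/D × 260 days = 844/44,525 × 260 = 4.928 days

4.9 days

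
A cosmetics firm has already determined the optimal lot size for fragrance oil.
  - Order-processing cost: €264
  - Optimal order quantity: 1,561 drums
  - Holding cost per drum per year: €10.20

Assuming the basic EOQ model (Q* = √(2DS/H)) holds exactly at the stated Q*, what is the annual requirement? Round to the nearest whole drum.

47,073 drums per year

From Q* = √(2DS/H) ⇒ Q*² = 2DS/H.
D = Q²H / (2S) = 1,561² × 10.2 / (2 × 264) = 47,073.02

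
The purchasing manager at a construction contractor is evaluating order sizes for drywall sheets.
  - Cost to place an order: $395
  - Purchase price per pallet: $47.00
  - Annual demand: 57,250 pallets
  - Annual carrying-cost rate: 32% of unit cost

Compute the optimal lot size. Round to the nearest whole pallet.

Holding cost per pallet per year: H = 32% × $47 = $15.0400
Optimal lot size Q* = (2 × 57,250 × $395 / $15.04)^½ ≈ 1,734.11

1,734 pallets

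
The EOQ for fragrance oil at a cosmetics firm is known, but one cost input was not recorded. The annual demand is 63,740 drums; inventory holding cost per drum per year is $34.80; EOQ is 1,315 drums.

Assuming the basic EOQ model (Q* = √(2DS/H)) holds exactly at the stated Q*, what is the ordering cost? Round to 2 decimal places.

$472.05

EOQ relation: Q² = 2DS/H, so rearrange for the unknown.
S = Q²H / (2D) = 1,315² × 34.8 / (2 × 63,740) = 472.0508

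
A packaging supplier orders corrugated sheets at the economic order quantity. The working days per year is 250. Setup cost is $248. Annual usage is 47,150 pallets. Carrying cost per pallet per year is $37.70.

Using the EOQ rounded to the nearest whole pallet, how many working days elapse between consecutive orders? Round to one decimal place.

4.2 days

2DS/H = 2·47,150·248/37.7 = 620,328.91
EOQ = √620,328.91 ≈ 787.61 → Q = 788 pallets
T = Q/D × 250 days = 788/47,150 × 250 = 4.178 days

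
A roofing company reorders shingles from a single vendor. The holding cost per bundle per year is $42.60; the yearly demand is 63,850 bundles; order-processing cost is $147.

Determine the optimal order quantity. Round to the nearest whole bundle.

Q* = √(2·D·S / H) = √(2·63,850·147 / 42.6) = √440,654.9 ≈ 663.82

664 bundles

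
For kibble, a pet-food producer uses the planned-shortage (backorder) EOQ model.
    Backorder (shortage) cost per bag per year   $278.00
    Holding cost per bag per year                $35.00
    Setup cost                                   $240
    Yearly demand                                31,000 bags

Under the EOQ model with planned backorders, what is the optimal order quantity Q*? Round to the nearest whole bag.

692 bags

Basic EOQ = √(2·31,000·240/35) = 652.030
Backorder adjustment √((H+b)/b) = √((35+278)/278) = 1.0611
Q* = 652.030 × 1.0611 ≈ 691.86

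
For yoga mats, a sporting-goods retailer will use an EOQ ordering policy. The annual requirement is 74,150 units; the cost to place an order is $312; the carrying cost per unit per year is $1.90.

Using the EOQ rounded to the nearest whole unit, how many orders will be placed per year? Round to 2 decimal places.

Optimal lot size Q* = (2 × 74,150 × $312 / $1.9)^½ ≈ 4,934.82 → Q = 4,935
Orders per year = D/Q = 74,150 / 4,935 = 15.025

15.03 orders per year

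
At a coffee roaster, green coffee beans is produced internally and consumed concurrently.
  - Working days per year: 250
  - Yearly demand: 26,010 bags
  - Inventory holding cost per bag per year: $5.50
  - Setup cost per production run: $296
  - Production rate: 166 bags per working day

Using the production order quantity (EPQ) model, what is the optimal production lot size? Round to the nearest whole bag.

Daily demand d = 26,010/250 = 104.040; p = 166; 1 − d/p = 0.37325
EPQ = √(2DS / (H(1 − d/p)))
    = √(2 × 26,010 × 296 / (5.5 × 0.37325)) ≈ 2,738.72

2,739 bags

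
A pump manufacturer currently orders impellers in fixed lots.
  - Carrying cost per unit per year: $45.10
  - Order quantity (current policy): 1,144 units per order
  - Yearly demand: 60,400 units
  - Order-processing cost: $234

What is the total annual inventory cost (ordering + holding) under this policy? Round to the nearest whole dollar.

$38,152

Ordering: D/Q × S = 60,400/1,144 × $234 = $12,354.55
Holding:  Q/2 × H = 1,144/2 × $45.1 = $25,797.20
Total = $12,354.55 + $25,797.20 = $38,151.75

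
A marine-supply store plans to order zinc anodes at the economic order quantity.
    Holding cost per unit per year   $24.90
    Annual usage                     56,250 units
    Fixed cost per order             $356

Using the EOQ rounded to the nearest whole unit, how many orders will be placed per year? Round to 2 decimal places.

Optimal lot size Q* = (2 × 56,250 × $356 / $24.9)^½ ≈ 1,268.24 → Q = 1,268
Orders per year = D/Q = 56,250 / 1,268 = 44.361

44.36 orders per year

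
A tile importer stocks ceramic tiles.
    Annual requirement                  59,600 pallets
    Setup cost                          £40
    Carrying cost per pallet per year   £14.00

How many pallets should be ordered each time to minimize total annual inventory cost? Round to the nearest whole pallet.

584 pallets

2DS/H = 2·59,600·40/14 = 340,571.43
EOQ = √340,571.43 ≈ 583.58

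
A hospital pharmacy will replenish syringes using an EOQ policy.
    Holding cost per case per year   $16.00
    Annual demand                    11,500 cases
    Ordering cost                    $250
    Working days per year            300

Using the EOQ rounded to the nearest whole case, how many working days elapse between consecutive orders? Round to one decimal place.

EOQ = √(2DS/H) = √(2 × 11,500 × 250 / 16)
    = √(359,375.00) ≈ 599.48 → Q = 599 cases
T = Q/D × 300 days = 599/11,500 × 300 = 15.626 days

15.6 days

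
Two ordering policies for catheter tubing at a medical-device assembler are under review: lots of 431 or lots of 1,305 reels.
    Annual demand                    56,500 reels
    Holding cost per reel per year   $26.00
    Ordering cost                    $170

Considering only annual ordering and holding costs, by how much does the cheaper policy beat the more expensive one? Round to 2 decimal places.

$3,563.23

Annual cost at Q: ordering D·S/Q plus holding Q·H/2.
TC(431) = (56,500/431)×170 + (431/2)×26 = $27,888.38
TC(1,305) = (56,500/1,305)×170 + (1,305/2)×26 = $24,325.15
Cheaper: Q = 1,305.  Difference = $3,563.23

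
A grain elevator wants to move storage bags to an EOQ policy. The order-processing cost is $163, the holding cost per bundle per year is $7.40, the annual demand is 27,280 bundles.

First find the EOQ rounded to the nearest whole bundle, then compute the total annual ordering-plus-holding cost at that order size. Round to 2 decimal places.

$8,112.35

2DS/H = 2·27,280·163/7.4 = 1,201,794.59
EOQ = √1,201,794.59 ≈ 1,096.26 → Q = 1,096 bundles
Annual ordering cost = (D/Q)·S = (27,280/1,096) × 163 = $4,057.15
Annual holding cost  = (Q/2)·H = (1,096/2) × 7.4 = $4,055.20
Total = $4,057.15 + $4,055.20 = $8,112.35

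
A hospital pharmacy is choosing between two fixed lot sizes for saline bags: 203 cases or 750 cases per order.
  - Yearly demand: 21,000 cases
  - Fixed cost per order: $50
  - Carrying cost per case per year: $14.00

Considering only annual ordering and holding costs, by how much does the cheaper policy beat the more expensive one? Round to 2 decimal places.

$56.59

TC(Q) = (D/Q)S + (Q/2)H
TC(203) = (21,000/203)×50 + (203/2)×14 = $6,593.41
TC(750) = (21,000/750)×50 + (750/2)×14 = $6,650.00
Cheaper: Q = 203.  Difference = $56.59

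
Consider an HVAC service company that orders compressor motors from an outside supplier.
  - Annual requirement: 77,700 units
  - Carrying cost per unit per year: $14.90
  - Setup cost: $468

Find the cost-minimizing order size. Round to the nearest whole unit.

Q* = √(2·D·S / H) = √(2·77,700·468 / 14.9) = √4,881,020.1 ≈ 2,209.30

2,209 units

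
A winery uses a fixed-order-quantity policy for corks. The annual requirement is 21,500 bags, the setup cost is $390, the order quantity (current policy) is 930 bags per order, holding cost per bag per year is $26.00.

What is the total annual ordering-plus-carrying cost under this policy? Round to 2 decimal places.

Annual ordering cost = (D/Q)·S = (21,500/930) × 390 = $9,016.13
Annual holding cost  = (Q/2)·H = (930/2) × 26 = $12,090.00
Total = $9,016.13 + $12,090.00 = $21,106.13

$21,106.13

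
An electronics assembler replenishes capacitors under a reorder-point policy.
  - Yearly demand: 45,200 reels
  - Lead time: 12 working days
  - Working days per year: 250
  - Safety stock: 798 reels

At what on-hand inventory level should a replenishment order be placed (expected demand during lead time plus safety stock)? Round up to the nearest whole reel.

2,968 reels

Daily demand d = 45,200 / 250 = 180.800 reels/day
Demand during lead time = 180.800 × 12 = 2,169.60
Reorder point = 2,169.60 + 798 = 2,967.60 → round up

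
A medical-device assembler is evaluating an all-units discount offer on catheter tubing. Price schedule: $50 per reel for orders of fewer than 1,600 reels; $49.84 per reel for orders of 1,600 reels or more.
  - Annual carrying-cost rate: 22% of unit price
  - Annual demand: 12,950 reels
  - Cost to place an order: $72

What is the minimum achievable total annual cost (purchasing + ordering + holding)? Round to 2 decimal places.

$652,029.11

H₁ = 22%×$50 = $11.0000;  H₂ = 22%×$49.84 = $10.9648
EOQ₁ = √(2×12,950×72/11.0000) = 411.74  (< 1,600, feasible at tier 1)
EOQ₂ = √(2×12,950×72/10.9648) = 412.40  (< 1,600 → use Q = 1,600 at tier-2 price)
TC(tier 1 (EOQ₁), Q≈411.7) = $652,029.11
TC(tier 2, Q≈1,600.0) = $654,782.59
Minimum at tier 1 (EOQ₁): $652,029.11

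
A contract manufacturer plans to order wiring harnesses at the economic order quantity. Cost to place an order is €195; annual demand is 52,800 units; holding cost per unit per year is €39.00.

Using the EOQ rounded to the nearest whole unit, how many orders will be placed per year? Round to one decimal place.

EOQ = √(2DS/H) = √(2 × 52,800 × 195 / 39)
    = √(528,000.00) ≈ 726.64 → Q = 727
Orders per year = D/Q = 52,800 / 727 = 72.627

72.6 orders per year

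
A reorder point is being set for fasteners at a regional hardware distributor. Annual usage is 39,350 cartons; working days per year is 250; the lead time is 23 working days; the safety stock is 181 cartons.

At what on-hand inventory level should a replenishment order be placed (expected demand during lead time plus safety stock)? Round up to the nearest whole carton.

3,802 cartons

Daily demand d = 39,350 / 250 = 157.400 cartons/day
Demand during lead time = 157.400 × 23 = 3,620.20
Reorder point = 3,620.20 + 181 = 3,801.20 → round up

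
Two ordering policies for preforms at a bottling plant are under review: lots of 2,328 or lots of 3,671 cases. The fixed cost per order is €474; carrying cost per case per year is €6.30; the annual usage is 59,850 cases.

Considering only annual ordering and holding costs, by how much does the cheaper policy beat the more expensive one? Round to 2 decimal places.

€227.66

For each Q, cost = (D/Q)·S + (Q/2)·H.
TC(2,328) = (59,850/2,328)×474 + (2,328/2)×6.3 = €19,519.15
TC(3,671) = (59,850/3,671)×474 + (3,671/2)×6.3 = €19,291.49
|ΔTC| = |€19,519.15 − €19,291.49| = €227.66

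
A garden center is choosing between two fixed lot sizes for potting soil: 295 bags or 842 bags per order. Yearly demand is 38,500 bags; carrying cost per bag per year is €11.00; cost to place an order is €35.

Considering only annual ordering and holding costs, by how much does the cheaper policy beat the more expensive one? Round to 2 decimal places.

€41.06

Annual cost at Q: ordering D·S/Q plus holding Q·H/2.
TC(295) = (38,500/295)×35 + (295/2)×11 = €6,190.30
TC(842) = (38,500/842)×35 + (842/2)×11 = €6,231.36
Lots of 295 are cheaper by €41.06.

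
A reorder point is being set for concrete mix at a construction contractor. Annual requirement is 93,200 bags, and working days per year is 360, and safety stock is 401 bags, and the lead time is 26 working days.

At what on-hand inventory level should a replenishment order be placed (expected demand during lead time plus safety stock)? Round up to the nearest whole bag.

Daily demand d = 93,200 / 360 = 258.889 bags/day
Demand during lead time = 258.889 × 26 = 6,731.11
Reorder point = 6,731.11 + 401 = 7,132.11 → round up

7,133 bags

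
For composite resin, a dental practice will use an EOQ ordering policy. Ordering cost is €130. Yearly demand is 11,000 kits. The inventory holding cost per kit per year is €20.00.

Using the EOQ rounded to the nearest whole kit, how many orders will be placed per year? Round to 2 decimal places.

EOQ = √(2DS/H) = √(2 × 11,000 × 130 / 20)
    = √(143,000.00) ≈ 378.15 → Q = 378
N = D/Q = 11,000/378 ≈ 29.101 orders/yr

29.10 orders per year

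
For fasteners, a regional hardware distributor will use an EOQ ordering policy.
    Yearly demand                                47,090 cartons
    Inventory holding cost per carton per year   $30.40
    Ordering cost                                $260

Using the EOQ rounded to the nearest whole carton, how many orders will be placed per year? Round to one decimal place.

EOQ = √(2DS/H) = √(2 × 47,090 × 260 / 30.4)
    = √(805,486.84) ≈ 897.49 → Q = 897
N = D/Q = 47,090/897 ≈ 52.497 orders/yr

52.5 orders per year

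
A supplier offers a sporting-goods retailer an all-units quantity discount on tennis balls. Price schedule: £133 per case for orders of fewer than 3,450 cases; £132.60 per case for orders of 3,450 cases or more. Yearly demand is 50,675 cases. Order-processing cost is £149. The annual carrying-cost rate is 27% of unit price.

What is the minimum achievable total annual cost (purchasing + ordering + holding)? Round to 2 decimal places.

H₁ = 27%×£133 = £35.9100;  H₂ = 27%×£132.60 = £35.8020
EOQ₁ = √(2×50,675×149/35.9100) = 648.48  (< 3,450, feasible at tier 1)
EOQ₂ = √(2×50,675×149/35.8020) = 649.46  (< 3,450 → use Q = 3,450 at tier-2 price)
TC(tier 1 (EOQ₁), Q≈648.5) = £6,763,061.96
TC(tier 2, Q≈3,450.0) = £6,783,452.02
Minimum at tier 1 (EOQ₁): £6,763,061.96

£6,763,061.96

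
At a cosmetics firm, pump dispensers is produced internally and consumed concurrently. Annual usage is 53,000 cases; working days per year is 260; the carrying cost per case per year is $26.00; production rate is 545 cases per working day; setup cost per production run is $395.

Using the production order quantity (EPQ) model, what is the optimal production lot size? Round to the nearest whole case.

1,604 cases

d = 53,000/260 = 203.8462 cases/day;  effective holding cost H(1 − d/p) = 26·(1 − 203.8462/545) = 16.27523
Q* = √(2DS / H_eff) = √(2·53,000·395 / 16.27523) ≈ 1,603.94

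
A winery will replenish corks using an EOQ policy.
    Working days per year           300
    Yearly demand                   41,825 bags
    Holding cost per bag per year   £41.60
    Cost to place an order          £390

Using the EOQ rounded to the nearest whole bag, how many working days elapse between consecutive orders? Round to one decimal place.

EOQ = √(2DS/H) = √(2 × 41,825 × 390 / 41.6)
    = √(784,218.75) ≈ 885.56 → Q = 886 bags
T = Q/D × 300 days = 886/41,825 × 300 = 6.355 days

6.4 days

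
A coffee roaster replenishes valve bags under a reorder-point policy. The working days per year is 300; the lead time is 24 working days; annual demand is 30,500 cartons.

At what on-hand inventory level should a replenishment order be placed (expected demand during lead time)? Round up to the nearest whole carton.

Daily demand d = 30,500 / 300 = 101.667 cartons/day
Demand during lead time = 101.667 × 24 = 2,440.00
Reorder point = 2,440.00 → round up

2,440 cartons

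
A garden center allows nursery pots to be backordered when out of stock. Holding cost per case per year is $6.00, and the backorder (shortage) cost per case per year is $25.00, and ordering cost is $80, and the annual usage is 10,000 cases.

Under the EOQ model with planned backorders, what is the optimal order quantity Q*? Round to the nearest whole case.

Basic EOQ = √(2·10,000·80/6) = 516.398
Backorder adjustment √((H+b)/b) = √((6+25)/25) = 1.1136
Q* = 516.398 × 1.1136 ≈ 575.04

575 cases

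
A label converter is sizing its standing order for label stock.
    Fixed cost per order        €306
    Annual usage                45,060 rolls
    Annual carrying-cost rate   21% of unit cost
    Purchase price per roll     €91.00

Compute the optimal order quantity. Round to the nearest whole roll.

Carrying cost H = €91 × 21% = €19.1100/roll/yr
Q* = √(2·D·S / H) = √(2·45,060·306 / 19.11) = √1,443,051.8 ≈ 1,201.27

1,201 rolls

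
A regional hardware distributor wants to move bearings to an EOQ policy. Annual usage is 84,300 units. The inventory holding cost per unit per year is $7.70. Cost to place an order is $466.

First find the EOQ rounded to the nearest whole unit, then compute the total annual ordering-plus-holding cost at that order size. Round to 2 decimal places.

Optimal lot size Q* = (2 × 84,300 × $466 / $7.7)^½ ≈ 3,194.30 → Q = 3,194 units
Ordering: D/Q × S = 84,300/3,194 × $466 = $12,299.25
Holding:  Q/2 × H = 3,194/2 × $7.7 = $12,296.90
Total = $12,299.25 + $12,296.90 = $24,596.15

$24,596.15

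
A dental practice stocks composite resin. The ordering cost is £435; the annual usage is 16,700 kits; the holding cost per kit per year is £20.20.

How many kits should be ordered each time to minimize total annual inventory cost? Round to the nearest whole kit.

EOQ = √(2DS/H) = √(2 × 16,700 × 435 / 20.2)
    = √(719,257.43) ≈ 848.09

848 kits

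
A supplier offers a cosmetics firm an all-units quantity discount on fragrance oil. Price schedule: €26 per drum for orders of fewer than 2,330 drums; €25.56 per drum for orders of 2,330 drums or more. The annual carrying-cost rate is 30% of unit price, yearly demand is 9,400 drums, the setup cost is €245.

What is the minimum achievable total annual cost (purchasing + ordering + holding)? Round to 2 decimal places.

€250,185.63

H₁ = 30%×€26 = €7.8000;  H₂ = 30%×€25.56 = €7.6680
EOQ₁ = √(2×9,400×245/7.8000) = 768.45  (< 2,330, feasible at tier 1)
EOQ₂ = √(2×9,400×245/7.6680) = 775.03  (< 2,330 → use Q = 2,330 at tier-2 price)
TC(tier 1 (EOQ₁), Q≈768.4) = €250,393.90
TC(tier 2, Q≈2,330.0) = €250,185.63
Minimum at tier 2: €250,185.63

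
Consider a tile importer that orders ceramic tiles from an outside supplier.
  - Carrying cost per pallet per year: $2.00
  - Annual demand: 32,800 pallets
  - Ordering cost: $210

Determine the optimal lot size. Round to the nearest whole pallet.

2DS/H = 2·32,800·210/2 = 6,888,000.00
EOQ = √6,888,000.00 ≈ 2,624.50

2,624 pallets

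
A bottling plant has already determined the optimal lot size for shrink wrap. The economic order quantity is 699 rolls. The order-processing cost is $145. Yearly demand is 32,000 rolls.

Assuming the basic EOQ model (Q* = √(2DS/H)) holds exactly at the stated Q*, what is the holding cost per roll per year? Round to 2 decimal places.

$18.99

From Q* = √(2DS/H) ⇒ Q*² = 2DS/H.
H = 2DS / Q² = 2 × 32,000 × 145 / 699² = 18.9930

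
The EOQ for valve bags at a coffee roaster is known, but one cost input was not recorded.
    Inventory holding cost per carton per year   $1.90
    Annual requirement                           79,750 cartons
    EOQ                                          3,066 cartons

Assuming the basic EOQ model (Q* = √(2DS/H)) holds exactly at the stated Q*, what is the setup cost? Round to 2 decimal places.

Since Q* = (2DS/H)^½, squaring gives Q*²·H = 2DS.
S = Q²H / (2D) = 3,066² × 1.9 / (2 × 79,750) = 111.9792

$111.98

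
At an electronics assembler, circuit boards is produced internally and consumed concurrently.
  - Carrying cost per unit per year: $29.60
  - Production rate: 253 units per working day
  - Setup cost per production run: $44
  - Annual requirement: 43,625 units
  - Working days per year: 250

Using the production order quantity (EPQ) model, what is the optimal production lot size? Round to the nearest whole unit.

Daily demand d = 43,625/250 = 174.500; p = 253; 1 − d/p = 0.31028
EPQ = √(2DS / (H(1 − d/p)))
    = √(2 × 43,625 × 44 / (29.6 × 0.31028)) ≈ 646.53

647 units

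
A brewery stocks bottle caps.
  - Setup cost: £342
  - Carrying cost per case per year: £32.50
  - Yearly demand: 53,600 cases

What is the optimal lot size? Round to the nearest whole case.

2DS/H = 2·53,600·342/32.5 = 1,128,073.85
EOQ = √1,128,073.85 ≈ 1,062.11

1,062 cases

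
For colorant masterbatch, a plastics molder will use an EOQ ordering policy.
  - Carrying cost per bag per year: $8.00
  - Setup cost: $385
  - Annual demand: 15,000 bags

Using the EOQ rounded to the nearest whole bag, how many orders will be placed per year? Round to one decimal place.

12.5 orders per year

EOQ = √(2DS/H) = √(2 × 15,000 × 385 / 8)
    = √(1,443,750.00) ≈ 1,201.56 → Q = 1,202
N = D/Q = 15,000/1,202 ≈ 12.479 orders/yr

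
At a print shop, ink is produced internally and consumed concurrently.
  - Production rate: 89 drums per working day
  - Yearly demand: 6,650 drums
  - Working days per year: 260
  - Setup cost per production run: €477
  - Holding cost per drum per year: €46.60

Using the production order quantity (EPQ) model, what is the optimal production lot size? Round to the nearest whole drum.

Daily demand d = 6,650/260 = 25.577; p = 89; 1 − d/p = 0.71262
EPQ = √(2DS / (H(1 − d/p)))
    = √(2 × 6,650 × 477 / (46.6 × 0.71262)) ≈ 437.08

437 drums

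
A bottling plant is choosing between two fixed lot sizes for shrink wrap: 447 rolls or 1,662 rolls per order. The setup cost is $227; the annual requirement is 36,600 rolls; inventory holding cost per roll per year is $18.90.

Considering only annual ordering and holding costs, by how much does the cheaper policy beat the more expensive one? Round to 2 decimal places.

For each Q, cost = (D/Q)·S + (Q/2)·H.
TC(447) = (36,600/447)×227 + (447/2)×18.9 = $22,810.73
TC(1,662) = (36,600/1,662)×227 + (1,662/2)×18.9 = $20,704.82
Lots of 1,662 are cheaper by $2,105.91.

$2,105.91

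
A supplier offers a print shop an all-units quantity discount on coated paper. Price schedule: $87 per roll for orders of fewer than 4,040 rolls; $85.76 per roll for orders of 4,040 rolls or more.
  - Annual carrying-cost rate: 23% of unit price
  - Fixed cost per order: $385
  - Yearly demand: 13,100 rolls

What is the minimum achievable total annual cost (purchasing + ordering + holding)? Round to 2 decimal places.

$1,153,907.07

H₁ = 23%×$87 = $20.0100;  H₂ = 23%×$85.76 = $19.7248
EOQ₁ = √(2×13,100×385/20.0100) = 710.00  (< 4,040, feasible at tier 1)
EOQ₂ = √(2×13,100×385/19.7248) = 715.11  (< 4,040 → use Q = 4,040 at tier-2 price)
TC(tier 1 (EOQ₁), Q≈710.0) = $1,153,907.07
TC(tier 2, Q≈4,040.0) = $1,164,548.49
Minimum at tier 1 (EOQ₁): $1,153,907.07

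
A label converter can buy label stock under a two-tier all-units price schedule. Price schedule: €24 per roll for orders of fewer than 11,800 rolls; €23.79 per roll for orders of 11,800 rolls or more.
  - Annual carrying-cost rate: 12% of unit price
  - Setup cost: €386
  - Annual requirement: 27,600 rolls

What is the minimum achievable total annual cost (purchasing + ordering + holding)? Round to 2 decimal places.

H₁ = 12%×€24 = €2.8800;  H₂ = 12%×€23.79 = €2.8548
EOQ₁ = √(2×27,600×386/2.8800) = 2,719.99  (< 11,800, feasible at tier 1)
EOQ₂ = √(2×27,600×386/2.8548) = 2,731.97  (< 11,800 → use Q = 11,800 at tier-2 price)
TC(tier 1 (EOQ₁), Q≈2,720.0) = €670,233.56
TC(tier 2, Q≈11,800.0) = €674,350.17
Minimum at tier 1 (EOQ₁): €670,233.56

€670,233.56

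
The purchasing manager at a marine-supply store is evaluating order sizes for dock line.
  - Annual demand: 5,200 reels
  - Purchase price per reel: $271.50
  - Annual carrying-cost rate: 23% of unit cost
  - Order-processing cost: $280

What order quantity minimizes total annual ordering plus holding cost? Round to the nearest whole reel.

Carrying cost H = $271.5 × 23% = $62.4450/reel/yr
Q* = √(2·D·S / H) = √(2·5,200·280 / 62.445) = √46,633.0 ≈ 215.95

216 reels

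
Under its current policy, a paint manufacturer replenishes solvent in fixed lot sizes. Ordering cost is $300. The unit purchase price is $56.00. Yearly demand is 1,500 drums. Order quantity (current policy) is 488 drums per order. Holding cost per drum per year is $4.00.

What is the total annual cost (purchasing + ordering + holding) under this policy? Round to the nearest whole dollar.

Ordering: D/Q × S = 1,500/488 × $300 = $922.13
Holding:  Q/2 × H = 488/2 × $4 = $976.00
Purchase cost = D·C = 1,500 × 56 = $84,000.00
Total = $922.13 + $976.00 + $84,000.00 = $85,898.13

$85,898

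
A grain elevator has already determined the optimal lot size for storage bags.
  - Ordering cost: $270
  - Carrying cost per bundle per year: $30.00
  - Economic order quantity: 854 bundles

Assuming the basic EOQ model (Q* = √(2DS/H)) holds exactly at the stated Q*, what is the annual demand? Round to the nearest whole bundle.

40,518 bundles per year

From Q* = √(2DS/H) ⇒ Q*² = 2DS/H.
D = Q²H / (2S) = 854² × 30 / (2 × 270) = 40,517.56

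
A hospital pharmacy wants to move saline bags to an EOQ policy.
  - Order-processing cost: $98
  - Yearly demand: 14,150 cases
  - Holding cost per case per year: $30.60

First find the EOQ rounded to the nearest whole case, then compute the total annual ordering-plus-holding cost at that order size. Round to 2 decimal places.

$9,212.28

Optimal lot size Q* = (2 × 14,150 × $98 / $30.6)^½ ≈ 301.05 → Q = 301 cases
Ordering: D/Q × S = 14,150/301 × $98 = $4,606.98
Holding:  Q/2 × H = 301/2 × $30.6 = $4,605.30
Total = $4,606.98 + $4,605.30 = $9,212.28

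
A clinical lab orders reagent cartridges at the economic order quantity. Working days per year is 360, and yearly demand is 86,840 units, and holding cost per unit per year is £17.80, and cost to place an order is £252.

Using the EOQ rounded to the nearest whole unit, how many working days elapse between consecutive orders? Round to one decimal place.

6.5 days

EOQ = √(2DS/H) = √(2 × 86,840 × 252 / 17.8)
    = √(2,458,840.45) ≈ 1,568.07 → Q = 1,568 units
Days between orders = 360 / (D/Q) = 360 / 55.383 ≈ 6.500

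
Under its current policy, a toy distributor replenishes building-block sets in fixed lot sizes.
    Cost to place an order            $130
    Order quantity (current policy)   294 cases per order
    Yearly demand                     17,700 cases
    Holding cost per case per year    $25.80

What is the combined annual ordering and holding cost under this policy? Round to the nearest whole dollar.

$11,619

Annual ordering cost = (D/Q)·S = (17,700/294) × 130 = $7,826.53
Annual holding cost  = (Q/2)·H = (294/2) × 25.8 = $3,792.60
Total = $7,826.53 + $3,792.60 = $11,619.13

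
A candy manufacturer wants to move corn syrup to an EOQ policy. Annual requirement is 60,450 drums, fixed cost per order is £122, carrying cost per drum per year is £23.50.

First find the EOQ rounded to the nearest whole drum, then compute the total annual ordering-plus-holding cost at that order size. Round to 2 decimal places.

£18,617.74

2DS/H = 2·60,450·122/23.5 = 627,651.06
EOQ = √627,651.06 ≈ 792.24 → Q = 792 drums
Orders/yr = 60,450/792 = 76.326; ordering cost = 76.326 × £122 = £9,311.74
Average inventory = 792/2 = 396; holding cost = 396 × £23.5 = £9,306.00
Total = £9,311.74 + £9,306.00 = £18,617.74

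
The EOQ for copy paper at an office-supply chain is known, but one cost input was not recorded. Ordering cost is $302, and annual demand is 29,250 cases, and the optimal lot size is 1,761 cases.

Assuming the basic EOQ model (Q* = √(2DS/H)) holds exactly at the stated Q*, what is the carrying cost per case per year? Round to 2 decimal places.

From Q* = √(2DS/H) ⇒ Q*² = 2DS/H.
H = 2DS / Q² = 2 × 29,250 × 302 / 1,761² = 5.6970

$5.70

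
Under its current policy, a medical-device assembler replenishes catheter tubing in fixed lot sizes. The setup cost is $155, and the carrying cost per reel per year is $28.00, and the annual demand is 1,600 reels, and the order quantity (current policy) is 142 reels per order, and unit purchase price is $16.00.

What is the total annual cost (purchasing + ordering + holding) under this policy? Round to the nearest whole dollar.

Orders/yr = 1,600/142 = 11.268; ordering cost = 11.268 × $155 = $1,746.48
Average inventory = 142/2 = 71; holding cost = 71 × $28 = $1,988.00
Purchase cost = D·C = 1,600 × 16 = $25,600.00
Total = $1,746.48 + $1,988.00 + $25,600.00 = $29,334.48

$29,334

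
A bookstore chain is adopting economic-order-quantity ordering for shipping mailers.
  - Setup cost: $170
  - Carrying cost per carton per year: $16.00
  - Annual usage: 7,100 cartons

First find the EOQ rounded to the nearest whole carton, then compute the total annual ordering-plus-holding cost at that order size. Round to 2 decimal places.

$6,214.82

Q* = √(2·D·S / H) = √(2·7,100·170 / 16) = √150,875.0 ≈ 388.43 → Q = 388 cartons
Orders/yr = 7,100/388 = 18.299; ordering cost = 18.299 × $170 = $3,110.82
Average inventory = 388/2 = 194; holding cost = 194 × $16 = $3,104.00
Total = $3,110.82 + $3,104.00 = $6,214.82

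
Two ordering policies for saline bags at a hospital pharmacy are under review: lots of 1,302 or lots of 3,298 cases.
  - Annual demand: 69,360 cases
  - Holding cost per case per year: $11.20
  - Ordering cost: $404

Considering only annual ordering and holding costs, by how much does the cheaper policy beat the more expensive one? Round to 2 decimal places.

$1,847.75

For each Q, cost = (D/Q)·S + (Q/2)·H.
TC(1,302) = (69,360/1,302)×404 + (1,302/2)×11.2 = $28,813.04
TC(3,298) = (69,360/3,298)×404 + (3,298/2)×11.2 = $26,965.29
|ΔTC| = |$28,813.04 − $26,965.29| = $1,847.75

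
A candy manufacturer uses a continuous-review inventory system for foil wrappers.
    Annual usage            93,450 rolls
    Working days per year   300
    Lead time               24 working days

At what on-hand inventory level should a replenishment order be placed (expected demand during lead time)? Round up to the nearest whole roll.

Daily demand d = 93,450 / 300 = 311.500 rolls/day
Demand during lead time = 311.500 × 24 = 7,476.00
Reorder point = 7,476.00 → round up

7,476 rolls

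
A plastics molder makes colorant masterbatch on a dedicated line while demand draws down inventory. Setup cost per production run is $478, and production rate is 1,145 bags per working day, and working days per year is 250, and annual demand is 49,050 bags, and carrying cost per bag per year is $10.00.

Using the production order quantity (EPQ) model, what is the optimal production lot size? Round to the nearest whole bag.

2,379 bags

Daily demand d = 49,050/250 = 196.200; p = 1145; 1 − d/p = 0.82865
EPQ = √(2DS / (H(1 − d/p)))
    = √(2 × 49,050 × 478 / (10 × 0.82865)) ≈ 2,378.83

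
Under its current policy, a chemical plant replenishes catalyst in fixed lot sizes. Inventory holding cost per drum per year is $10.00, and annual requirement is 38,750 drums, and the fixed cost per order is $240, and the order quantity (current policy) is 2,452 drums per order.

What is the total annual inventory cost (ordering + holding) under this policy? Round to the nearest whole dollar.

$16,053

Annual ordering cost = (D/Q)·S = (38,750/2,452) × 240 = $3,792.82
Annual holding cost  = (Q/2)·H = (2,452/2) × 10 = $12,260.00
Total = $3,792.82 + $12,260.00 = $16,052.82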